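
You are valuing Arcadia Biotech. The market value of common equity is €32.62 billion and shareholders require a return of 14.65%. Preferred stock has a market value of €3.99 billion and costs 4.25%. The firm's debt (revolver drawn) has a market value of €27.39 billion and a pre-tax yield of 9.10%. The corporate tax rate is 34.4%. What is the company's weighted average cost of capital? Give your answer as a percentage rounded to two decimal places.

Total capital V = 32.62 + 3.99 + 27.39 = 64.
Equity: weight = 32.62/64 = 0.5097; cost = 14.65%.
Preferred: weight = 3.99/64 = 0.0623; cost = 4.25%.
Revolver drawn: weight = 27.39/64 = 0.4280; after-tax cost = 9.1% × (1 − 34.4%) = 5.9696%.
WACC = 0.5097 × 14.6500% + 0.0623 × 4.2500% + 0.4280 × 5.9696% = 10.2867%.

10.29%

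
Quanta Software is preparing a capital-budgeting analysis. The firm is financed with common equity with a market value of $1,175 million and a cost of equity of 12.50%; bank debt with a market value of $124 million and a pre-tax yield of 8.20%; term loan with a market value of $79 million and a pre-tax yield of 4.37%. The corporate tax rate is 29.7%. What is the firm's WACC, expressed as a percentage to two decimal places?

Total capital V = 1175 + 124 + 79 = 1378.
Equity: weight = 1175/1378 = 0.8527; cost = 12.5%.
Bank debt: weight = 124/1378 = 0.0900; after-tax cost = 8.2% × (1 − 29.7%) = 5.7646%.
Term loan: weight = 79/1378 = 0.0573; after-tax cost = 4.37% × (1 − 29.7%) = 3.0721%.
WACC = 0.8527 × 12.5000% + 0.0900 × 5.7646% + 0.0573 × 3.0721% = 11.3534%.

11.35%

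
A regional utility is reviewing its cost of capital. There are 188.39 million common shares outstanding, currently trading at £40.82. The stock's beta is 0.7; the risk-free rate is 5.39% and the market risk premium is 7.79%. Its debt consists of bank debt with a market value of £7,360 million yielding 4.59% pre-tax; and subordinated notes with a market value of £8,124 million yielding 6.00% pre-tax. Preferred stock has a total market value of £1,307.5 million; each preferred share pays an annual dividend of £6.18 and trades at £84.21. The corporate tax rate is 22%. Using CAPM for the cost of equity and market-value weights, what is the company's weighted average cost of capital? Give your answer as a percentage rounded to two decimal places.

Cost of equity via CAPM: Re = 5.39% + 0.7 × 7.79% = 10.8430%.
Cost of preferred: Rp = 6.18 / 84.21 = 7.3388%.
Market value of equity E = 40.82 × 188.39m = 7690.0798m.
Total capital V = 7690.0798 + 1307.5 + 7360 + 8124 = 24481.5798.
Equity: weight = 7690.0798/24481.5798 = 0.3141; cost = 10.843%.
Preferred: weight = 1307.5/24481.5798 = 0.0534; cost = 7.3388%.
Bank debt: weight = 7360/24481.5798 = 0.3006; after-tax cost = 4.59% × (1 − 22%) = 3.5802%.
Subordinated notes: weight = 8124/24481.5798 = 0.3318; after-tax cost = 6% × (1 − 22%) = 4.6800%.
WACC = 0.3141 × 10.8430% + 0.0534 × 7.3388% + 0.3006 × 3.5802% + 0.3318 × 4.6800% = 6.4273%.

6.43%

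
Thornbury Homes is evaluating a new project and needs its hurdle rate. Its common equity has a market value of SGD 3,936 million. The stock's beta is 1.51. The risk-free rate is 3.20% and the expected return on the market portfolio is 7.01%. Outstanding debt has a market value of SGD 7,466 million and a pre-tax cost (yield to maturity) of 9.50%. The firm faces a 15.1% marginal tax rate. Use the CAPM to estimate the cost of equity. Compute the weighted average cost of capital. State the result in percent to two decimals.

8.37%

Market risk premium = 7.01% − 3.2% = 3.81%.
Cost of equity via CAPM: Re = 3.2% + 1.51 × 3.81% = 8.9531%.
Total capital V = 3936 + 7466 = 11402.
Equity: weight = 3936/11402 = 0.3452; cost = 8.9531%.
Debt: weight = 7466/11402 = 0.6548; after-tax cost = 9.5% × (1 − 15.1%) = 8.0655%.
WACC = 0.3452 × 8.9531% + 0.6548 × 8.0655% = 8.3719%.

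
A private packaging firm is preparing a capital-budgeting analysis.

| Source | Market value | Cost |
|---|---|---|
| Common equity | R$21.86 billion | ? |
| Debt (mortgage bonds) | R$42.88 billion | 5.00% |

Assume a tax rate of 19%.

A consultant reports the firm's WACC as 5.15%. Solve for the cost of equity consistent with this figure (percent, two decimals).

7.31%

Total capital V = 21.86 + 42.88 = 64.74.
Equity weight = 21.86/64.74 = 0.3377.
Mortgage bonds weight = 42.88/64.74 = 0.6623.
Debt contribution = 0.6623 × 5% × (1 − 19%) = 2.6825%.
Required equity contribution = 5.15% − 2.6825% = 2.4675%.
Re = 2.4675% / 0.3377 = 7.3077%.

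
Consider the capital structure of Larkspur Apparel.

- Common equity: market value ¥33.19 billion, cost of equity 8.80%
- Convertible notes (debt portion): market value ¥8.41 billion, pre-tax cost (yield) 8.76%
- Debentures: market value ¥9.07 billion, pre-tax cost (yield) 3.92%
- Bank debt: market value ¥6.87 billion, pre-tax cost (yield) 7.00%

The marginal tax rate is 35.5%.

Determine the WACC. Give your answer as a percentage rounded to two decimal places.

6.84%

Total capital V = 33.19 + 8.41 + 9.07 + 6.87 = 57.54.
Equity: weight = 33.19/57.54 = 0.5768; cost = 8.8%.
Convertible notes (debt portion): weight = 8.41/57.54 = 0.1462; after-tax cost = 8.76% × (1 − 35.5%) = 5.6502%.
Debentures: weight = 9.07/57.54 = 0.1576; after-tax cost = 3.92% × (1 − 35.5%) = 2.5284%.
Bank debt: weight = 6.87/57.54 = 0.1194; after-tax cost = 7% × (1 − 35.5%) = 4.5150%.
WACC = 0.5768 × 8.8000% + 0.1462 × 5.6502% + 0.1576 × 2.5284% + 0.1194 × 4.5150% = 6.8394%.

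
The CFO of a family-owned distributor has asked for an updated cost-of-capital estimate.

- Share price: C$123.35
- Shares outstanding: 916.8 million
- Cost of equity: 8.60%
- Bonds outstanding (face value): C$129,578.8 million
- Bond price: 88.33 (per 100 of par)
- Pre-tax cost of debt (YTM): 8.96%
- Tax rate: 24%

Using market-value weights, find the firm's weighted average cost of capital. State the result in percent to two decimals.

Market value of equity E = 123.35 × 916.8m = 113087.28m. Market value of debt D = 129578.8m × 88.33/100 = 114456.95404m.
Total capital V = 113087.28 + 114456.95404 = 227544.23404.
Equity: weight = 113087.28/227544.23404 = 0.4970; cost = 8.6%.
Bonds outstanding: weight = 114456.95404/227544.23404 = 0.5030; after-tax cost = 8.96% × (1 − 24%) = 6.8096%.
WACC = 0.4970 × 8.6000% + 0.5030 × 6.8096% = 7.6994%.

7.70%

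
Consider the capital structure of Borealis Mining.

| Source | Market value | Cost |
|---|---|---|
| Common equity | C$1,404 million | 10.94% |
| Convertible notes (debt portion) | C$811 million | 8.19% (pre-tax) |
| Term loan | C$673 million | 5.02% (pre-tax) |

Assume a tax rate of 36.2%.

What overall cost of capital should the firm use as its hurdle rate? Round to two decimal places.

7.53%

Total capital V = 1404 + 811 + 673 = 2888.
Equity: weight = 1404/2888 = 0.4861; cost = 10.94%.
Convertible notes (debt portion): weight = 811/2888 = 0.2808; after-tax cost = 8.19% × (1 − 36.2%) = 5.2252%.
Term loan: weight = 673/2888 = 0.2330; after-tax cost = 5.02% × (1 − 36.2%) = 3.2028%.
WACC = 0.4861 × 10.9400% + 0.2808 × 5.2252% + 0.2330 × 3.2028% = 7.5322%.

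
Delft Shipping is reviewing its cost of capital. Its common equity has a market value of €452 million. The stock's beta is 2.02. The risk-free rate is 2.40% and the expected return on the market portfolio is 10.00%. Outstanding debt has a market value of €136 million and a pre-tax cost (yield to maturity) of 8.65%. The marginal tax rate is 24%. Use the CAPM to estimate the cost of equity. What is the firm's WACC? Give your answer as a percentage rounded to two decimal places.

Market risk premium = 10.0% − 2.4% = 7.6%.
Cost of equity via CAPM: Re = 2.4% + 2.02 × 7.6% = 17.7520%.
Total capital V = 452 + 136 = 588.
Equity: weight = 452/588 = 0.7687; cost = 17.752%.
Debt: weight = 136/588 = 0.2313; after-tax cost = 8.65% × (1 − 24%) = 6.5740%.
WACC = 0.7687 × 17.7520% + 0.2313 × 6.5740% = 15.1666%.

15.17%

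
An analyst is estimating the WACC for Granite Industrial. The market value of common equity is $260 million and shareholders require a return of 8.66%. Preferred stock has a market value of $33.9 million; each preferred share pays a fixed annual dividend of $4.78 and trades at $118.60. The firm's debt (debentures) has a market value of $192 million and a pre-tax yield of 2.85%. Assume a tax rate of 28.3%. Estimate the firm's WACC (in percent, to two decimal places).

5.72%

Cost of preferred: Rp = 4.78 / 118.6 = 4.0304%.
Total capital V = 260 + 33.9 + 192 = 485.9.
Equity: weight = 260/485.9 = 0.5351; cost = 8.66%.
Preferred: weight = 33.9/485.9 = 0.0698; cost = 4.0304%.
Debentures: weight = 192/485.9 = 0.3951; after-tax cost = 2.85% × (1 − 28.3%) = 2.0434%.
WACC = 0.5351 × 8.6600% + 0.0698 × 4.0304% + 0.3951 × 2.0434% = 5.7225%.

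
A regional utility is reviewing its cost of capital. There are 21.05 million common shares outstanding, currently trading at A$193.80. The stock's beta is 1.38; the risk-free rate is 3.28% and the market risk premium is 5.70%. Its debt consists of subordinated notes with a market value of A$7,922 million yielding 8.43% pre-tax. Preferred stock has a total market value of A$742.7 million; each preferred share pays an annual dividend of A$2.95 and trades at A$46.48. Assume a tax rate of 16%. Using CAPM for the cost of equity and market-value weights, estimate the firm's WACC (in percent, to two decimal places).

Cost of equity via CAPM: Re = 3.28% + 1.38 × 5.7% = 11.1460%.
Cost of preferred: Rp = 2.95 / 46.48 = 6.3468%.
Market value of equity E = 193.8 × 21.05m = 4079.49m.
Total capital V = 4079.49 + 742.7 + 7922 = 12744.19.
Equity: weight = 4079.49/12744.19 = 0.3201; cost = 11.146%.
Preferred: weight = 742.7/12744.19 = 0.0583; cost = 6.3468%.
Subordinated notes: weight = 7922/12744.19 = 0.6216; after-tax cost = 8.43% × (1 − 16%) = 7.0812%.
WACC = 0.3201 × 11.1460% + 0.0583 × 6.3468% + 0.6216 × 7.0812% = 8.3396%.

8.34%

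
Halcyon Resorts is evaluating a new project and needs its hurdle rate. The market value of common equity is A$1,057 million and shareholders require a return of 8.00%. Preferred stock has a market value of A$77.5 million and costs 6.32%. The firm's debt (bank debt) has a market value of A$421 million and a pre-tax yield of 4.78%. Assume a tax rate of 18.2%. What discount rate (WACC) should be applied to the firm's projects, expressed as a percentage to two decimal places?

6.81%

Total capital V = 1057 + 77.5 + 421 = 1555.5.
Equity: weight = 1057/1555.5 = 0.6795; cost = 8%.
Preferred: weight = 77.5/1555.5 = 0.0498; cost = 6.32%.
Bank debt: weight = 421/1555.5 = 0.2707; after-tax cost = 4.78% × (1 − 18.2%) = 3.9100%.
WACC = 0.6795 × 8.0000% + 0.0498 × 6.3200% + 0.2707 × 3.9100% = 6.8093%.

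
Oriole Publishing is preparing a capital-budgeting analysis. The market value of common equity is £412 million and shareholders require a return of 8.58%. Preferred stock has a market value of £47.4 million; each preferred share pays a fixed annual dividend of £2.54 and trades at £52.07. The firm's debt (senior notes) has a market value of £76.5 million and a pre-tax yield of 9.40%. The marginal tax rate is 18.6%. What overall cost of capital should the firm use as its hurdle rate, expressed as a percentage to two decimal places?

8.12%

Cost of preferred: Rp = 2.54 / 52.07 = 4.8780%.
Total capital V = 412 + 47.4 + 76.5 = 535.9.
Equity: weight = 412/535.9 = 0.7688; cost = 8.58%.
Preferred: weight = 47.4/535.9 = 0.0884; cost = 4.878%.
Senior notes: weight = 76.5/535.9 = 0.1428; after-tax cost = 9.4% × (1 − 18.6%) = 7.6516%.
WACC = 0.7688 × 8.5800% + 0.0884 × 4.8780% + 0.1428 × 7.6516% = 8.1200%.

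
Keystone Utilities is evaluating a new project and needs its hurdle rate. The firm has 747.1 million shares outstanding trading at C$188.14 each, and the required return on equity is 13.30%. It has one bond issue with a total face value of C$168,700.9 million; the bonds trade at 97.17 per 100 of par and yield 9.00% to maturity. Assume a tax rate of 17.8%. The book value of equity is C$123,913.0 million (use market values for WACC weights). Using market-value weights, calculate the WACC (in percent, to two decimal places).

Market value of equity E = 188.14 × 747.1m = 140559.394m. Market value of debt D = 168700.9m × 97.17/100 = 163926.66453m.
Total capital V = 140559.394 + 163926.66453 = 304486.05853.
Equity: weight = 140559.394/304486.05853 = 0.4616; cost = 13.3%.
Bonds outstanding: weight = 163926.66453/304486.05853 = 0.5384; after-tax cost = 9% × (1 − 17.8%) = 7.3980%.
WACC = 0.4616 × 13.3000% + 0.5384 × 7.3980% = 10.1225%.

10.12%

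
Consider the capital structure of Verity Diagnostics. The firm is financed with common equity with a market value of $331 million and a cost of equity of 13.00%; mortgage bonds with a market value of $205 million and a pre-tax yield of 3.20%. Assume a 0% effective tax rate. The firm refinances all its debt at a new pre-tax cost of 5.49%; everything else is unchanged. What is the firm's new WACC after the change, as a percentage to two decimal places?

After the change:
Total capital V = 331 + 205 = 536.
Equity: weight = 331/536 = 0.6175; cost = 13%.
Mortgage bonds: weight = 205/536 = 0.3825; after-tax cost = 5.49% × (1 − 0%) = 5.4900%.
WACC = 0.6175 × 13.0000% + 0.3825 × 5.4900% = 10.1277%.

10.13%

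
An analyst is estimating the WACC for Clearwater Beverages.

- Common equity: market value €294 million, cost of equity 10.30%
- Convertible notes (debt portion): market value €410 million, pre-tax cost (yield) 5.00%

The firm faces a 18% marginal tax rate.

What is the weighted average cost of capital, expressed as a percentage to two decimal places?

Total capital V = 294 + 410 = 704.
Equity: weight = 294/704 = 0.4176; cost = 10.3%.
Convertible notes (debt portion): weight = 410/704 = 0.5824; after-tax cost = 5% × (1 − 18%) = 4.1000%.
WACC = 0.4176 × 10.3000% + 0.5824 × 4.1000% = 6.6892%.

6.69%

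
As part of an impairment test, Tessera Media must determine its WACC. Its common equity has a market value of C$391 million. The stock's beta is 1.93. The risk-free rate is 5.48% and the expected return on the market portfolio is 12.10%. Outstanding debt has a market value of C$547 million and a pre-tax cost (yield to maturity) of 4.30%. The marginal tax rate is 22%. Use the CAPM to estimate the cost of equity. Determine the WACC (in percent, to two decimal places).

9.57%

Market risk premium = 12.1% − 5.48% = 6.62%.
Cost of equity via CAPM: Re = 5.48% + 1.93 × 6.62% = 18.2566%.
Total capital V = 391 + 547 = 938.
Equity: weight = 391/938 = 0.4168; cost = 18.2566%.
Debt: weight = 547/938 = 0.5832; after-tax cost = 4.3% × (1 − 22%) = 3.3540%.
WACC = 0.4168 × 18.2566% + 0.5832 × 3.3540% = 9.5661%.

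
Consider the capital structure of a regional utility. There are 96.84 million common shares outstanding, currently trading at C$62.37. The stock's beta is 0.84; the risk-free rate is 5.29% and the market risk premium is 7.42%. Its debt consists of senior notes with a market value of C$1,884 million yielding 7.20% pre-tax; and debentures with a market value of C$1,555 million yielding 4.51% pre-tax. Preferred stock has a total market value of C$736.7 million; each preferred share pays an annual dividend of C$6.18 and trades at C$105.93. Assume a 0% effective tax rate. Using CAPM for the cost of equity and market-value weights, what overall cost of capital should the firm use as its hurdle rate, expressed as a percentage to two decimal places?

9.25%

Cost of equity via CAPM: Re = 5.29% + 0.84 × 7.42% = 11.5228%.
Cost of preferred: Rp = 6.18 / 105.93 = 5.8340%.
Market value of equity E = 62.37 × 96.84m = 6039.9108m.
Total capital V = 6039.9108 + 736.7 + 1884 + 1555 = 10215.6108.
Equity: weight = 6039.9108/10215.6108 = 0.5912; cost = 11.5228%.
Preferred: weight = 736.7/10215.6108 = 0.0721; cost = 5.834%.
Senior notes: weight = 1884/10215.6108 = 0.1844; after-tax cost = 7.2% × (1 − 0%) = 7.2000%.
Debentures: weight = 1555/10215.6108 = 0.1522; after-tax cost = 4.51% × (1 − 0%) = 4.5100%.
WACC = 0.5912 × 11.5228% + 0.0721 × 5.8340% + 0.1844 × 7.2000% + 0.1522 × 4.5100% = 9.2479%.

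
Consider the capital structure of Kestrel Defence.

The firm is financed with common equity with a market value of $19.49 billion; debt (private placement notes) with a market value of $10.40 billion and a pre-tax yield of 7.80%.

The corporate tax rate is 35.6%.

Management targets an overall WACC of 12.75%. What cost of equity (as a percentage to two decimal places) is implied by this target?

16.87%

Total capital V = 19.49 + 10.4 = 29.89.
Equity weight = 19.49/29.89 = 0.6521.
Private placement notes weight = 10.4/29.89 = 0.3479.
Debt contribution = 0.3479 × 7.8% × (1 − 35.6%) = 1.7478%.
Required equity contribution = 12.75% − 1.7478% = 11.0022%.
Re = 11.0022% / 0.6521 = 16.8731%.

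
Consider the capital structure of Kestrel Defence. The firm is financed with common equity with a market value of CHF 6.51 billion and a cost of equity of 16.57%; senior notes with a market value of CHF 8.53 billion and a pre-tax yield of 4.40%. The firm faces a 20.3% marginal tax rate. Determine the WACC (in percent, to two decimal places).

Total capital V = 6.51 + 8.53 = 15.04.
Equity: weight = 6.51/15.04 = 0.4328; cost = 16.57%.
Senior notes: weight = 8.53/15.04 = 0.5672; after-tax cost = 4.4% × (1 − 20.3%) = 3.5068%.
WACC = 0.4328 × 16.5700% + 0.5672 × 3.5068% = 9.1612%.

9.16%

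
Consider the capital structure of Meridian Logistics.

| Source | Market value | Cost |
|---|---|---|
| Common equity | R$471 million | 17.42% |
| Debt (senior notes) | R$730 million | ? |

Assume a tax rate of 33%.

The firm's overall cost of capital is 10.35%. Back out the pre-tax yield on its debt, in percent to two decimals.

8.64%

Total capital V = 471 + 730 = 1201.
Equity weight = 471/1201 = 0.3922.
Senior notes weight = 730/1201 = 0.6078.
Equity contribution = 0.3922 × 17.42% = 6.8317%.
Remaining for debt = 10.35% − 6.8317% = 3.5183%.
Rd × (1 − 33%) × 0.6078 = 3.5183%  ⇒  Rd = 8.6394%.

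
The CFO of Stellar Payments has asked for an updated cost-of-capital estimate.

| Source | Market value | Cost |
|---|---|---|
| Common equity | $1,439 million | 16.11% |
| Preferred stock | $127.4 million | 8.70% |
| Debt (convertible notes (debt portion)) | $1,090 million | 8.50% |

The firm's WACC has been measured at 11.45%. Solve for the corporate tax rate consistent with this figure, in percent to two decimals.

Total capital V = 1439 + 127.4 + 1090 = 2656.4.
Equity weight = 1439/2656.4 = 0.5417.
Preferred weight = 127.4/2656.4 = 0.0480.
Convertible notes (debt portion) weight = 1090/2656.4 = 0.4103.
Equity contribution = 0.5417 × 16.11% = 8.7270%.
Preferred contribution = 0.0480 × 8.7% = 0.4172%.
Debt contribution must be 11.45% − 9.1442% = 2.3058%.
0.4103 × 8.5% × (1 − T) = 2.3058%  ⇒  (1 − T) = 0.6611.
T = 33.8898%.

33.89%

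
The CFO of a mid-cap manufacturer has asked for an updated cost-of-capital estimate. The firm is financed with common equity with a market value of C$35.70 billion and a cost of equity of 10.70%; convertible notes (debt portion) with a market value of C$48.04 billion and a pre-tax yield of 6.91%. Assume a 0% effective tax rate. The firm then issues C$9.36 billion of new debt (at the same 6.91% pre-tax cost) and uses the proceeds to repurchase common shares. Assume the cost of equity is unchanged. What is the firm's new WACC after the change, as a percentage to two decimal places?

After the change:
Total capital V = 26.34 + 57.4 = 83.74.
Equity: weight = 26.34/83.74 = 0.3145; cost = 10.7%.
Convertible notes (debt portion): weight = 57.4/83.74 = 0.6855; after-tax cost = 6.91% × (1 − 0%) = 6.9100%.
WACC = 0.3145 × 10.7000% + 0.6855 × 6.9100% = 8.1021%.

8.10%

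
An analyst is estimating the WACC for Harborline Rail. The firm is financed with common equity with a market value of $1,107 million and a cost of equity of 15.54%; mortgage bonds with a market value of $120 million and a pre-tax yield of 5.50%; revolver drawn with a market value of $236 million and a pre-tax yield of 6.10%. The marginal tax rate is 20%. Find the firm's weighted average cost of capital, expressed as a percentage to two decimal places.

Total capital V = 1107 + 120 + 236 = 1463.
Equity: weight = 1107/1463 = 0.7567; cost = 15.54%.
Mortgage bonds: weight = 120/1463 = 0.0820; after-tax cost = 5.5% × (1 − 20%) = 4.4000%.
Revolver drawn: weight = 236/1463 = 0.1613; after-tax cost = 6.1% × (1 − 20%) = 4.8800%.
WACC = 0.7567 × 15.5400% + 0.0820 × 4.4000% + 0.1613 × 4.8800% = 12.9067%.

12.91%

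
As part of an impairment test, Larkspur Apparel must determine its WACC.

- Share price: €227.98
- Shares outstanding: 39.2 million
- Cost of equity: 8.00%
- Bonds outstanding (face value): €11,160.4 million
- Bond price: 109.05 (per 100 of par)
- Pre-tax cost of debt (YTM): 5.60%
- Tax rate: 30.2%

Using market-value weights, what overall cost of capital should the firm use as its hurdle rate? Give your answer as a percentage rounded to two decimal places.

Market value of equity E = 227.98 × 39.2m = 8936.816m. Market value of debt D = 11160.4m × 109.05/100 = 12170.4162m.
Total capital V = 8936.816 + 12170.4162 = 21107.2322.
Equity: weight = 8936.816/21107.2322 = 0.4234; cost = 8%.
Bonds outstanding: weight = 12170.4162/21107.2322 = 0.5766; after-tax cost = 5.6% × (1 − 30.2%) = 3.9088%.
WACC = 0.4234 × 8.0000% + 0.5766 × 3.9088% = 5.6410%.

5.64%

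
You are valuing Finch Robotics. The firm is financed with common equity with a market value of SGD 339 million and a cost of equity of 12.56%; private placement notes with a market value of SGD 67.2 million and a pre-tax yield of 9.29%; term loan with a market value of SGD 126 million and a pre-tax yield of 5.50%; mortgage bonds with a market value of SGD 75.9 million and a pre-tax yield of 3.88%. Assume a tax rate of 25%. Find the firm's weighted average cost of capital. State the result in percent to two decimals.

8.99%

Total capital V = 339 + 67.2 + 126 + 75.9 = 608.1.
Equity: weight = 339/608.1 = 0.5575; cost = 12.56%.
Private placement notes: weight = 67.2/608.1 = 0.1105; after-tax cost = 9.29% × (1 − 25%) = 6.9675%.
Term loan: weight = 126/608.1 = 0.2072; after-tax cost = 5.5% × (1 − 25%) = 4.1250%.
Mortgage bonds: weight = 75.9/608.1 = 0.1248; after-tax cost = 3.88% × (1 − 25%) = 2.9100%.
WACC = 0.5575 × 12.5600% + 0.1105 × 6.9675% + 0.2072 × 4.1250% + 0.1248 × 2.9100% = 8.9898%.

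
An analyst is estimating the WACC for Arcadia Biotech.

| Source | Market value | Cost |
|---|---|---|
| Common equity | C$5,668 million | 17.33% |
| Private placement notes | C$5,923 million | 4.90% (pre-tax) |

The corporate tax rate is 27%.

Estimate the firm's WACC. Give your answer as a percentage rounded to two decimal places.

10.30%

Total capital V = 5668 + 5923 = 11591.
Equity: weight = 5668/11591 = 0.4890; cost = 17.33%.
Private placement notes: weight = 5923/11591 = 0.5110; after-tax cost = 4.9% × (1 − 27%) = 3.5770%.
WACC = 0.4890 × 17.3300% + 0.5110 × 3.5770% = 10.3022%.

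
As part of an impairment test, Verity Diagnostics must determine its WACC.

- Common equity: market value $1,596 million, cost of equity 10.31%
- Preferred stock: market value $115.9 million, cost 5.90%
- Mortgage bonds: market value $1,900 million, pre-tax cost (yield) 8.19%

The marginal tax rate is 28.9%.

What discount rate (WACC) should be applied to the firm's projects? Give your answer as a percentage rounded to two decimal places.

7.81%

Total capital V = 1596 + 115.9 + 1900 = 3611.9.
Equity: weight = 1596/3611.9 = 0.4419; cost = 10.31%.
Preferred: weight = 115.9/3611.9 = 0.0321; cost = 5.9%.
Mortgage bonds: weight = 1900/3611.9 = 0.5260; after-tax cost = 8.19% × (1 − 28.9%) = 5.8231%.
WACC = 0.4419 × 10.3100% + 0.0321 × 5.9000% + 0.5260 × 5.8231% = 7.8082%.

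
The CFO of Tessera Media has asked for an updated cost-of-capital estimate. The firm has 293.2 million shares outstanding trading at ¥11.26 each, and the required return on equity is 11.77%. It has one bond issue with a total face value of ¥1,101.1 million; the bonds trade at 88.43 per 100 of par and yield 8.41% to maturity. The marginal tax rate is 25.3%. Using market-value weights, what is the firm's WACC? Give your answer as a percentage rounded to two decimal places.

10.52%

Market value of equity E = 11.26 × 293.2m = 3301.432m. Market value of debt D = 1101.1m × 88.43/100 = 973.70273m.
Total capital V = 3301.432 + 973.70273 = 4275.13473.
Equity: weight = 3301.432/4275.13473 = 0.7722; cost = 11.77%.
Bonds outstanding: weight = 973.70273/4275.13473 = 0.2278; after-tax cost = 8.41% × (1 − 25.3%) = 6.2823%.
WACC = 0.7722 × 11.7700% + 0.2278 × 6.2823% = 10.5201%.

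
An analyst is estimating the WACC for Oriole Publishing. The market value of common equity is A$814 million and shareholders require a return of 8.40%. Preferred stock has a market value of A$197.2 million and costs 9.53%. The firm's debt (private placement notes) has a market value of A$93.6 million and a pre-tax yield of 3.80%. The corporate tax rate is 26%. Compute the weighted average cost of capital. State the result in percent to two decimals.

8.13%

Total capital V = 814 + 197.2 + 93.6 = 1104.8.
Equity: weight = 814/1104.8 = 0.7368; cost = 8.4%.
Preferred: weight = 197.2/1104.8 = 0.1785; cost = 9.53%.
Private placement notes: weight = 93.6/1104.8 = 0.0847; after-tax cost = 3.8% × (1 − 26%) = 2.8120%.
WACC = 0.7368 × 8.4000% + 0.1785 × 9.5300% + 0.0847 × 2.8120% = 8.1283%.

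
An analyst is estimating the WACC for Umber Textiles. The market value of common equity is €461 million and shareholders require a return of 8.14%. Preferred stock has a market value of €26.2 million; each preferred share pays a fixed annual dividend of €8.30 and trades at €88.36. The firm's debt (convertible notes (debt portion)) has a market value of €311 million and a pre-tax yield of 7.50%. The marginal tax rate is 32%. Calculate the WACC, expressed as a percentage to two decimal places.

7.00%

Cost of preferred: Rp = 8.3 / 88.36 = 9.3934%.
Total capital V = 461 + 26.2 + 311 = 798.2.
Equity: weight = 461/798.2 = 0.5775; cost = 8.14%.
Preferred: weight = 26.2/798.2 = 0.0328; cost = 9.3934%.
Convertible notes (debt portion): weight = 311/798.2 = 0.3896; after-tax cost = 7.5% × (1 − 32%) = 5.1000%.
WACC = 0.5775 × 8.1400% + 0.0328 × 9.3934% + 0.3896 × 5.1000% = 6.9967%.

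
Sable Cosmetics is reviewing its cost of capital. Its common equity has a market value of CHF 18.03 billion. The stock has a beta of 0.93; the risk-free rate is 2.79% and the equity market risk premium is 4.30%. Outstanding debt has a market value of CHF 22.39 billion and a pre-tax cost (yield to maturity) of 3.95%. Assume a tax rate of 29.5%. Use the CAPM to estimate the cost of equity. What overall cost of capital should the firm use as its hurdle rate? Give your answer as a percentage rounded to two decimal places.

4.57%

Cost of equity via CAPM: Re = 2.79% + 0.93 × 4.3% = 6.7890%.
Total capital V = 18.03 + 22.39 = 40.42.
Equity: weight = 18.03/40.42 = 0.4461; cost = 6.789%.
Debt: weight = 22.39/40.42 = 0.5539; after-tax cost = 3.95% × (1 − 29.5%) = 2.7848%.
WACC = 0.4461 × 6.7890% + 0.5539 × 2.7848% = 4.5709%.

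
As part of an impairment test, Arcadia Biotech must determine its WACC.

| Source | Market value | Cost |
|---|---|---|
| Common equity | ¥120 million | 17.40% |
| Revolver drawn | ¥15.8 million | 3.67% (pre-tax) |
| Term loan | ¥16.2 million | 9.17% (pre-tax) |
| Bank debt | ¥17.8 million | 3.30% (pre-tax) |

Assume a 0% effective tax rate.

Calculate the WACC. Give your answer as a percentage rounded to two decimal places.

Total capital V = 120 + 15.8 + 16.2 + 17.8 = 169.8.
Equity: weight = 120/169.8 = 0.7067; cost = 17.4%.
Revolver drawn: weight = 15.8/169.8 = 0.0931; after-tax cost = 3.67% × (1 − 0%) = 3.6700%.
Term loan: weight = 16.2/169.8 = 0.0954; after-tax cost = 9.17% × (1 − 0%) = 9.1700%.
Bank debt: weight = 17.8/169.8 = 0.1048; after-tax cost = 3.3% × (1 − 0%) = 3.3000%.
WACC = 0.7067 × 17.4000% + 0.0931 × 3.6700% + 0.0954 × 9.1700% + 0.1048 × 3.3000% = 13.8591%.

13.86%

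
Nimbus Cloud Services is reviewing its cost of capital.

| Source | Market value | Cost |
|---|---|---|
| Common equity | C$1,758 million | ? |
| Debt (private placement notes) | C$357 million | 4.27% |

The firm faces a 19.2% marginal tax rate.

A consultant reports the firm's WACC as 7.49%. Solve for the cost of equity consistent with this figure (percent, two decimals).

Total capital V = 1758 + 357 = 2115.
Equity weight = 1758/2115 = 0.8312.
Private placement notes weight = 357/2115 = 0.1688.
Debt contribution = 0.1688 × 4.27% × (1 − 19.2%) = 0.5824%.
Required equity contribution = 7.49% − 0.5824% = 6.9076%.
Re = 6.9076% / 0.8312 = 8.3104%.

8.31%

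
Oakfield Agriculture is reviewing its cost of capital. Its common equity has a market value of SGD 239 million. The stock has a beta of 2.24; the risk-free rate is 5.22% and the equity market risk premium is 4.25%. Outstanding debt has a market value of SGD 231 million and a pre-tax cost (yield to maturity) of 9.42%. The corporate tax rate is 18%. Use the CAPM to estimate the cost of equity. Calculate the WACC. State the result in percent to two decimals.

11.29%

Cost of equity via CAPM: Re = 5.22% + 2.24 × 4.25% = 14.7400%.
Total capital V = 239 + 231 = 470.
Equity: weight = 239/470 = 0.5085; cost = 14.74%.
Debt: weight = 231/470 = 0.4915; after-tax cost = 9.42% × (1 − 18%) = 7.7244%.
WACC = 0.5085 × 14.7400% + 0.4915 × 7.7244% = 11.2919%.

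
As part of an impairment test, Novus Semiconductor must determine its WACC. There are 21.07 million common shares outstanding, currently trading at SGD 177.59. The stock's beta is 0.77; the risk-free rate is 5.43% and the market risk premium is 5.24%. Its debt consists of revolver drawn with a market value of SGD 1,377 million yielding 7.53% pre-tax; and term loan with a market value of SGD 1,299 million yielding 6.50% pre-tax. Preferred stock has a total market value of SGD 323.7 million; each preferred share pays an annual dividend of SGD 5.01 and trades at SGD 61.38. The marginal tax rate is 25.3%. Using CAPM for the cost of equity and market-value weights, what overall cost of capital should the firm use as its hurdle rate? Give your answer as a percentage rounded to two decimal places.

7.73%

Cost of equity via CAPM: Re = 5.43% + 0.77 × 5.24% = 9.4648%.
Cost of preferred: Rp = 5.01 / 61.38 = 8.1623%.
Market value of equity E = 177.59 × 21.07m = 3741.8213m.
Total capital V = 3741.8213 + 323.7 + 1377 + 1299 = 6741.5213.
Equity: weight = 3741.8213/6741.5213 = 0.5550; cost = 9.4648%.
Preferred: weight = 323.7/6741.5213 = 0.0480; cost = 8.1623%.
Revolver drawn: weight = 1377/6741.5213 = 0.2043; after-tax cost = 7.53% × (1 − 25.3%) = 5.6249%.
Term loan: weight = 1299/6741.5213 = 0.1927; after-tax cost = 6.5% × (1 − 25.3%) = 4.8555%.
WACC = 0.5550 × 9.4648% + 0.0480 × 8.1623% + 0.2043 × 5.6249% + 0.1927 × 4.8555% = 7.7298%.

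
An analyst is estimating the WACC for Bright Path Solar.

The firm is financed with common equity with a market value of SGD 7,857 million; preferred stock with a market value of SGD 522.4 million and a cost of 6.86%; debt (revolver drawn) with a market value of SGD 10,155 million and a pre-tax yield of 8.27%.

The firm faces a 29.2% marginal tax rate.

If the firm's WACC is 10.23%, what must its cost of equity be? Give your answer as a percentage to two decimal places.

16.11%

Total capital V = 7857 + 522.4 + 10155 = 18534.4.
Equity weight = 7857/18534.4 = 0.4239.
Preferred weight = 522.4/18534.4 = 0.0282.
Revolver drawn weight = 10155/18534.4 = 0.5479.
Debt contribution = 0.5479 × 8.27% × (1 − 29.2%) = 3.2080%.
Preferred contribution = 0.0282 × 6.86% = 0.1934%.
Required equity contribution = 10.23% − 3.4014% = 6.8286%.
Re = 6.8286% / 0.4239 = 16.1085%.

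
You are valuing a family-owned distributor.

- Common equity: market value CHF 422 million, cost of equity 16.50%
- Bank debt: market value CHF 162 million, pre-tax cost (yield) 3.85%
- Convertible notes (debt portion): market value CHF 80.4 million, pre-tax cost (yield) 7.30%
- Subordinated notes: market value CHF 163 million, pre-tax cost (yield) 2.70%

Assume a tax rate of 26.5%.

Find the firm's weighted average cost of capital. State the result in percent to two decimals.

9.88%

Total capital V = 422 + 162 + 80.4 + 163 = 827.4.
Equity: weight = 422/827.4 = 0.5100; cost = 16.5%.
Bank debt: weight = 162/827.4 = 0.1958; after-tax cost = 3.85% × (1 − 26.5%) = 2.8298%.
Convertible notes (debt portion): weight = 80.4/827.4 = 0.0972; after-tax cost = 7.3% × (1 − 26.5%) = 5.3655%.
Subordinated notes: weight = 163/827.4 = 0.1970; after-tax cost = 2.7% × (1 − 26.5%) = 1.9845%.
WACC = 0.5100 × 16.5000% + 0.1958 × 2.8298% + 0.0972 × 5.3655% + 0.1970 × 1.9845% = 9.8819%.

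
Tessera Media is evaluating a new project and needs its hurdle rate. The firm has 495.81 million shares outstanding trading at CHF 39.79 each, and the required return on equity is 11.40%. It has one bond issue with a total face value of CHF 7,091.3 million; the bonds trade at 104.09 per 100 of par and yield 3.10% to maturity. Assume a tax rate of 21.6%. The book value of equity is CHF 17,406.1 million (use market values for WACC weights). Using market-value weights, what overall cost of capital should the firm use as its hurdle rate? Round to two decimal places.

8.96%

Market value of equity E = 39.79 × 495.81m = 19728.2799m. Market value of debt D = 7091.3m × 104.09/100 = 7381.33417m.
Total capital V = 19728.2799 + 7381.33417 = 27109.61407.
Equity: weight = 19728.2799/27109.61407 = 0.7277; cost = 11.4%.
Bonds outstanding: weight = 7381.33417/27109.61407 = 0.2723; after-tax cost = 3.1% × (1 − 21.6%) = 2.4304%.
WACC = 0.7277 × 11.4000% + 0.2723 × 2.4304% = 8.9578%.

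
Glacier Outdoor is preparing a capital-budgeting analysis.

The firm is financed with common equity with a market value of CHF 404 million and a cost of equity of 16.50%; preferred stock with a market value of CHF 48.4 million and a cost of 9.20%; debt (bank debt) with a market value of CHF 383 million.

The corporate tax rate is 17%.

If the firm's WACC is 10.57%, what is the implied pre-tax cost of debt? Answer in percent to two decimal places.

5.41%

Total capital V = 404 + 48.4 + 383 = 835.4.
Equity weight = 404/835.4 = 0.4836.
Preferred weight = 48.4/835.4 = 0.0579.
Bank debt weight = 383/835.4 = 0.4585.
Equity contribution = 0.4836 × 16.5% = 7.9794%.
Preferred contribution = 0.0579 × 9.2% = 0.5330%.
Remaining for debt = 10.57% − 8.5124% = 2.0576%.
Rd × (1 − 17%) × 0.4585 = 2.0576%  ⇒  Rd = 5.4072%.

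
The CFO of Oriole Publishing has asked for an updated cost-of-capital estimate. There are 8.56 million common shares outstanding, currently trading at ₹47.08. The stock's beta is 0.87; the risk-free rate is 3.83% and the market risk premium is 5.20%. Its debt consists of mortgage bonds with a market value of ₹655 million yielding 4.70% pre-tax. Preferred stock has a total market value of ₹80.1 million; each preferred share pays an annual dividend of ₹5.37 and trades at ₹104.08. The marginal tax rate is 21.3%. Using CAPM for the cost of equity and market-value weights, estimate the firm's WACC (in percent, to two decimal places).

Cost of equity via CAPM: Re = 3.83% + 0.87 × 5.2% = 8.3540%.
Cost of preferred: Rp = 5.37 / 104.08 = 5.1595%.
Market value of equity E = 47.08 × 8.56m = 403.0048m.
Total capital V = 403.0048 + 80.1 + 655 = 1138.1048.
Equity: weight = 403.0048/1138.1048 = 0.3541; cost = 8.354%.
Preferred: weight = 80.1/1138.1048 = 0.0704; cost = 5.1595%.
Mortgage bonds: weight = 655/1138.1048 = 0.5755; after-tax cost = 4.7% × (1 − 21.3%) = 3.6989%.
WACC = 0.3541 × 8.3540% + 0.0704 × 5.1595% + 0.5755 × 3.6989% = 5.4501%.

5.45%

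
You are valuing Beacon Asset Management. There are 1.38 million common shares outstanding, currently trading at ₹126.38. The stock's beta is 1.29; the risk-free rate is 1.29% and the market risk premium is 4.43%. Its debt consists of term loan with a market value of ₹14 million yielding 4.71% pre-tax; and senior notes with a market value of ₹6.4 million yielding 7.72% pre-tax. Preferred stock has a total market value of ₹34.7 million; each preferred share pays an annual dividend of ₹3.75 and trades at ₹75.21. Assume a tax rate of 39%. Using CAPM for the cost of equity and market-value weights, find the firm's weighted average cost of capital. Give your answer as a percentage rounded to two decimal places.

Cost of equity via CAPM: Re = 1.29% + 1.29 × 4.43% = 7.0047%.
Cost of preferred: Rp = 3.75 / 75.21 = 4.9860%.
Market value of equity E = 126.38 × 1.38m = 174.4044m.
Total capital V = 174.4044 + 34.7 + 14 + 6.4 = 229.5044.
Equity: weight = 174.4044/229.5044 = 0.7599; cost = 7.0047%.
Preferred: weight = 34.7/229.5044 = 0.1512; cost = 4.986%.
Term loan: weight = 14/229.5044 = 0.0610; after-tax cost = 4.71% × (1 − 39%) = 2.8731%.
Senior notes: weight = 6.4/229.5044 = 0.0279; after-tax cost = 7.72% × (1 − 39%) = 4.7092%.
WACC = 0.7599 × 7.0047% + 0.1512 × 4.9860% + 0.0610 × 2.8731% + 0.0279 × 4.7092% = 6.3834%.

6.38%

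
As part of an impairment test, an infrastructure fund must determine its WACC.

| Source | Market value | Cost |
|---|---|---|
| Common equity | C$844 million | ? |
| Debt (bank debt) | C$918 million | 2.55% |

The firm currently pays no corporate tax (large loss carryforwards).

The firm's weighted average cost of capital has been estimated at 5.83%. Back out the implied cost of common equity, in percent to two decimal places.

Total capital V = 844 + 918 = 1762.
Equity weight = 844/1762 = 0.4790.
Bank debt weight = 918/1762 = 0.5210.
Debt contribution = 0.5210 × 2.55% × (1 − 0%) = 1.3285%.
Required equity contribution = 5.83% − 1.3285% = 4.5015%.
Re = 4.5015% / 0.4790 = 9.3976%.

9.40%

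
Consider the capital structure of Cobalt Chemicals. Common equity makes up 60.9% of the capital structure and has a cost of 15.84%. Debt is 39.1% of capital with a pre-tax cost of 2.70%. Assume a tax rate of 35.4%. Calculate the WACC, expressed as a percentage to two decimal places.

After-tax cost of debt = 2.7% × (1 − 35.4%) = 1.7442%.
WACC = 0.609 × 15.8400% + 0.391 × 1.7442% = 10.3285%.

10.33%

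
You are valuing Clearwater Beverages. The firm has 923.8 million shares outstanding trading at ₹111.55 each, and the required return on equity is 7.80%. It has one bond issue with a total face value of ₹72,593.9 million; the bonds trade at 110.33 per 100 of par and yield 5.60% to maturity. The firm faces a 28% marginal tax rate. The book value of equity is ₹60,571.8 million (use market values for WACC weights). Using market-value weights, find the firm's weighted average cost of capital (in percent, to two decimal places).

Market value of equity E = 111.55 × 923.8m = 103049.89m. Market value of debt D = 72593.9m × 110.33/100 = 80092.84987m.
Total capital V = 103049.89 + 80092.84987 = 183142.73987.
Equity: weight = 103049.89/183142.73987 = 0.5627; cost = 7.8%.
Bonds outstanding: weight = 80092.84987/183142.73987 = 0.4373; after-tax cost = 5.6% × (1 − 28%) = 4.0320%.
WACC = 0.5627 × 7.8000% + 0.4373 × 4.0320% = 6.1522%.

6.15%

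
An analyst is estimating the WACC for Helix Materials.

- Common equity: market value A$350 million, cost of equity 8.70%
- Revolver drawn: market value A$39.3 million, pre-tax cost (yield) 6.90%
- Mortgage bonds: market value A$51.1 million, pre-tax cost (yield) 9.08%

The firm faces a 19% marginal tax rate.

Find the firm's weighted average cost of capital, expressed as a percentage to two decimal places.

Total capital V = 350 + 39.3 + 51.1 = 440.4.
Equity: weight = 350/440.4 = 0.7947; cost = 8.7%.
Revolver drawn: weight = 39.3/440.4 = 0.0892; after-tax cost = 6.9% × (1 − 19%) = 5.5890%.
Mortgage bonds: weight = 51.1/440.4 = 0.1160; after-tax cost = 9.08% × (1 − 19%) = 7.3548%.
WACC = 0.7947 × 8.7000% + 0.0892 × 5.5890% + 0.1160 × 7.3548% = 8.2663%.

8.27%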